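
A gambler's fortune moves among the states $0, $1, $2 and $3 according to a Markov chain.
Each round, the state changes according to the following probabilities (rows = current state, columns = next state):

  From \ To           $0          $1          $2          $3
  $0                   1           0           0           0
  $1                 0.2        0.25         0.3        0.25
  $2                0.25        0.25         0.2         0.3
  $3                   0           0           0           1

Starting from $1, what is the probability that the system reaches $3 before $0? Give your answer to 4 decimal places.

0.5524

Let h(s) be the probability of absorption at $3 starting from transient state s. Then h($3) = 1 and h($0) = 0. By first-step analysis:
h($1) = 0.2·0 + 0.25·h($1) + 0.3·h($2) + 0.25·1
h($2) = 0.25·0 + 0.25·h($1) + 0.2·h($2) + 0.3·1
Solving: h($1) = 0.5524, h($2) = 0.5476.
Starting from $1, the probability is 0.5524.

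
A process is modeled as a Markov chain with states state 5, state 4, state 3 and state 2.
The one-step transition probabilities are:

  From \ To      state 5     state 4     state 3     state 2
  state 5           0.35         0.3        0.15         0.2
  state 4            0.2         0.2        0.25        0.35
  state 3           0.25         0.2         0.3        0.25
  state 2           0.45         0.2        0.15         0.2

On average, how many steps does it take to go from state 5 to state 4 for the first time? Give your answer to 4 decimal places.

3.8245

Let t(s) be the expected number of steps to first reach state 4 from state s, with t(state 4) = 0. Conditioning on the first step:
t(state 5) = 1 + 0.35·t(state 5) + 0.15·t(state 3) + 0.2·t(state 2)
t(state 3) = 1 + 0.25·t(state 5) + 0.3·t(state 3) + 0.25·t(state 2)
t(state 2) = 1 + 0.45·t(state 5) + 0.15·t(state 3) + 0.2·t(state 2)
Solving: t(state 5) = 3.8245, t(state 3) = 4.2970, t(state 2) = 4.2070.
Expected steps from state 5 to state 4: 3.8245.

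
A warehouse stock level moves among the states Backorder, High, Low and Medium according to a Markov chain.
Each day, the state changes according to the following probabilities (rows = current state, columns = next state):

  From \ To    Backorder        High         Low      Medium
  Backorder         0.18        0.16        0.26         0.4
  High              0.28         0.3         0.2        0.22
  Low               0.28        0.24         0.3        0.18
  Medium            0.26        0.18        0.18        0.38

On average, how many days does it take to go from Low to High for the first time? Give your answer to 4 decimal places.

Let t(s) be the expected number of days to first reach High from state s, with t(High) = 0. Conditioning on the first day:
t(Backorder) = 1 + 0.18·t(Backorder) + 0.26·t(Low) + 0.4·t(Medium)
t(Low) = 1 + 0.28·t(Backorder) + 0.3·t(Low) + 0.18·t(Medium)
t(Medium) = 1 + 0.26·t(Backorder) + 0.18·t(Low) + 0.38·t(Medium)
Solving: t(Backorder) = 5.3706, t(Low) = 4.9395, t(Medium) = 5.2991.
Expected days from Low to High: 4.9395.

4.9395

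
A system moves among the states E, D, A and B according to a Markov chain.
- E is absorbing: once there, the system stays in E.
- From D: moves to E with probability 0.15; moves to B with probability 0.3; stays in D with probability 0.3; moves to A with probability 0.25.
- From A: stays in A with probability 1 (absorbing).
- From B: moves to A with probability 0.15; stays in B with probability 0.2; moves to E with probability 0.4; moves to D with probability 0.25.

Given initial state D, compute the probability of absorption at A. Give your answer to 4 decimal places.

Let h(s) be the probability of absorption at A starting from transient state s. Then h(A) = 1 and h(E) = 0. By first-step analysis:
h(D) = 0.15·0 + 0.3·h(D) + 0.25·1 + 0.3·h(B)
h(B) = 0.4·0 + 0.25·h(D) + 0.15·1 + 0.2·h(B)
Solving: h(D) = 0.5052, h(B) = 0.3454.
Starting from D, the probability is 0.5052.

0.5052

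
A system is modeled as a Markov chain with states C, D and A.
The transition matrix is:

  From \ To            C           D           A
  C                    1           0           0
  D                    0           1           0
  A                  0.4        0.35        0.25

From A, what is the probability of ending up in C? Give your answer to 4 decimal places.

Let h(s) be the probability of absorption at C starting from transient state s. Then h(C) = 1 and h(D) = 0. By first-step analysis:
h(A) = 0.4·1 + 0.35·0 + 0.25·h(A)
Solving: h(A) = 0.5333.
Starting from A, the probability is 0.5333.

0.5333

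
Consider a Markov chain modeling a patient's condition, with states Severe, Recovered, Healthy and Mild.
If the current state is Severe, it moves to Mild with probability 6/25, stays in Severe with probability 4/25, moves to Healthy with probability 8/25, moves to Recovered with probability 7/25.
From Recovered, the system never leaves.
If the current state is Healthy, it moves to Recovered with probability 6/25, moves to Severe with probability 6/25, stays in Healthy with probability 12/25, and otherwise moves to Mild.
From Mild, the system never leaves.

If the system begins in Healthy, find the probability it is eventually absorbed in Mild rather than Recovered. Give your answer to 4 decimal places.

Let h(s) be the probability of absorption at Mild starting from transient state s. Then h(Mild) = 1 and h(Recovered) = 0. By first-step analysis:
h(Severe) = 0.16·h(Severe) + 0.28·0 + 0.32·h(Healthy) + 0.24·1
h(Healthy) = 0.24·h(Severe) + 0.24·0 + 0.48·h(Healthy) + 0.04·1
Solving: h(Severe) = 0.3822, h(Healthy) = 0.2533.
Starting from Healthy, the probability is 0.2533.

0.2533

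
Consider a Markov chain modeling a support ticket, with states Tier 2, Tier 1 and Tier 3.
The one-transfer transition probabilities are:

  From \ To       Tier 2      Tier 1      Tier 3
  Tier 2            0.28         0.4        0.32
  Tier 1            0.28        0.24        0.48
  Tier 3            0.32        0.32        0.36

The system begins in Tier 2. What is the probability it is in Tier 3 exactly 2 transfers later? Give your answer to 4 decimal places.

0.3968

Sum over the intermediate state after 1 transfer:
P = P(Tier 2→Tier 2)·P(Tier 2→Tier 3) + P(Tier 2→Tier 1)·P(Tier 1→Tier 3) + P(Tier 2→Tier 3)·P(Tier 3→Tier 3)
  = 0.28×0.32 + 0.4×0.48 + 0.32×0.36
  = 0.0896 + 0.1920 + 0.1152 = 0.3968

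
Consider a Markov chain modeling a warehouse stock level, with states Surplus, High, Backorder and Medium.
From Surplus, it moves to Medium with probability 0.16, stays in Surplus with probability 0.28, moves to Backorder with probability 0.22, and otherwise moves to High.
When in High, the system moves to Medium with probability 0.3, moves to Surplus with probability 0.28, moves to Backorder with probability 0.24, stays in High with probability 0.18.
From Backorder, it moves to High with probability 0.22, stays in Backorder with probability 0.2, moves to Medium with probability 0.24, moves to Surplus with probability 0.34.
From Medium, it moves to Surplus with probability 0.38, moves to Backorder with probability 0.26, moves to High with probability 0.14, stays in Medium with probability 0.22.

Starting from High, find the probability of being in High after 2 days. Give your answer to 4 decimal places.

0.2224

Propagate the distribution vector 2 days from High.
After 0 days: (0.0000, 1.0000, 0.0000, 0.0000)
After 1 day: (0.2800, 0.1800, 0.2400, 0.3000)
After 2 days: (0.3244, 0.2224, 0.2308, 0.2224)
P(in High after 2 days) = 0.2224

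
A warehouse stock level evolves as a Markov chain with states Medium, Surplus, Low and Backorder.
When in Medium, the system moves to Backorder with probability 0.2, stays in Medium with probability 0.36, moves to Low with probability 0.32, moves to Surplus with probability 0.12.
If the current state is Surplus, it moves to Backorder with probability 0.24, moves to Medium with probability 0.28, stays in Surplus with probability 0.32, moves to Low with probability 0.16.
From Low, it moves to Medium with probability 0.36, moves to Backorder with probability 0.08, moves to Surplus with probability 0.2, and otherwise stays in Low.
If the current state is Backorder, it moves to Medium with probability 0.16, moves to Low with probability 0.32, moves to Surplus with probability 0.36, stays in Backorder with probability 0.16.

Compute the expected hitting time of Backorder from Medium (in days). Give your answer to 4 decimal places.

Let t(s) be the expected number of days to first reach Backorder from state s, with t(Backorder) = 0. Conditioning on the first day:
t(Medium) = 1 + 0.36·t(Medium) + 0.12·t(Surplus) + 0.32·t(Low)
t(Surplus) = 1 + 0.28·t(Medium) + 0.32·t(Surplus) + 0.16·t(Low)
t(Low) = 1 + 0.36·t(Medium) + 0.2·t(Surplus) + 0.36·t(Low)
Solving: t(Medium) = 5.8541, t(Surplus) = 5.4223, t(Low) = 6.5499.
Expected days from Medium to Backorder: 5.8541.

5.8541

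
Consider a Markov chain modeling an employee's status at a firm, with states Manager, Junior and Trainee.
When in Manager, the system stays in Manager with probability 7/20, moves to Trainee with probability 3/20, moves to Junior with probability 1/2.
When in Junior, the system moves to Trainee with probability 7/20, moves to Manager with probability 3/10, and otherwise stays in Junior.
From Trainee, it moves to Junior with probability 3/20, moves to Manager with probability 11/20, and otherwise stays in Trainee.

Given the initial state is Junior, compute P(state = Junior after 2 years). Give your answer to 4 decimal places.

Sum over the intermediate state after 1 year:
P = P(Junior→Manager)·P(Manager→Junior) + P(Junior→Junior)·P(Junior→Junior) + P(Junior→Trainee)·P(Trainee→Junior)
  = 0.3×0.5 + 0.35×0.35 + 0.35×0.15
  = 0.1500 + 0.1225 + 0.0525 = 0.3250

0.3250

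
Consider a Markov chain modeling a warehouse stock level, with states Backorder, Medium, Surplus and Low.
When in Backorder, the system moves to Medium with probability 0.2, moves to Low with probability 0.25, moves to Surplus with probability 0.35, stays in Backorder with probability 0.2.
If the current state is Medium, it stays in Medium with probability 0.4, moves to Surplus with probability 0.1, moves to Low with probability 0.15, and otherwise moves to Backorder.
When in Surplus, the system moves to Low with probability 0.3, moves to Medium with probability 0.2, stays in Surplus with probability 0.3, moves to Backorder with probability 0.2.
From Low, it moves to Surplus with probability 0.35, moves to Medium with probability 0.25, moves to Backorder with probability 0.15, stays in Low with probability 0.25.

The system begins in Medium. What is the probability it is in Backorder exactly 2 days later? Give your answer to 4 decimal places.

Propagate the distribution vector 2 days from Medium.
After 0 days: (0.0000, 1.0000, 0.0000, 0.0000)
After 1 day: (0.3500, 0.4000, 0.1000, 0.1500)
After 2 days: (0.2525, 0.2875, 0.2450, 0.2150)
P(in Backorder after 2 days) = 0.2525

0.2525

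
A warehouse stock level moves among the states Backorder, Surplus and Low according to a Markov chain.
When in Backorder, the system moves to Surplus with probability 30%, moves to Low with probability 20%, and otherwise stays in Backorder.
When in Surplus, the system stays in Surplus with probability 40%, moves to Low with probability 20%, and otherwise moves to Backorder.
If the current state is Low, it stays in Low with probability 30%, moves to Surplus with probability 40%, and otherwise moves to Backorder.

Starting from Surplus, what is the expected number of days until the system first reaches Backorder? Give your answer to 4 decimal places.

2.6471

Let t(s) be the expected number of days to first reach Backorder from state s, with t(Backorder) = 0. Conditioning on the first day:
t(Surplus) = 1 + 0.4·t(Surplus) + 0.2·t(Low)
t(Low) = 1 + 0.4·t(Surplus) + 0.3·t(Low)
Solving: t(Surplus) = 2.6471, t(Low) = 2.9412.
Expected days from Surplus to Backorder: 2.6471.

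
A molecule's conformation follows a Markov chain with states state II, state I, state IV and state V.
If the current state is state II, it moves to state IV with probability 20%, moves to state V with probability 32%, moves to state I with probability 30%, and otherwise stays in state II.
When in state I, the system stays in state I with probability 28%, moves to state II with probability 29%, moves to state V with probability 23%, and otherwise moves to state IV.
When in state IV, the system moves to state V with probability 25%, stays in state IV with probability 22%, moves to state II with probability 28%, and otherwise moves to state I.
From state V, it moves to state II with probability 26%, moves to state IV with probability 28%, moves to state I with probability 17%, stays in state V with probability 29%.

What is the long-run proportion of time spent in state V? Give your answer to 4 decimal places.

Let the stationary distribution be π with π = πP and π_1 + π_2 + π_3 + π_4 = 1.
π_1 = 0.18·π_1 + 0.29·π_2 + 0.28·π_3 + 0.26·π_4
π_2 = 0.3·π_1 + 0.28·π_2 + 0.25·π_3 + 0.17·π_4
π_3 = 0.2·π_1 + 0.2·π_2 + 0.22·π_3 + 0.28·π_4
Solving with the normalization constraint gives π = (0.2518, 0.2481, 0.2264, 0.2736).
So the stationary probability of state V is 0.2736.

0.2736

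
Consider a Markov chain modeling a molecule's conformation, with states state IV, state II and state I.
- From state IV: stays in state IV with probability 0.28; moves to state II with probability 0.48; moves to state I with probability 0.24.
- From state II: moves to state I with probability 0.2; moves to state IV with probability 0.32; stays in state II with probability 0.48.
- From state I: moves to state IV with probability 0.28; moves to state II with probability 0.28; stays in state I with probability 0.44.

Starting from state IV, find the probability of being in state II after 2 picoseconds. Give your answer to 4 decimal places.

0.4320

Sum over the intermediate state after 1 picosecond:
P = P(state IV→state IV)·P(state IV→state II) + P(state IV→state II)·P(state II→state II) + P(state IV→state I)·P(state I→state II)
  = 0.28×0.48 + 0.48×0.48 + 0.24×0.28
  = 0.1344 + 0.2304 + 0.0672 = 0.4320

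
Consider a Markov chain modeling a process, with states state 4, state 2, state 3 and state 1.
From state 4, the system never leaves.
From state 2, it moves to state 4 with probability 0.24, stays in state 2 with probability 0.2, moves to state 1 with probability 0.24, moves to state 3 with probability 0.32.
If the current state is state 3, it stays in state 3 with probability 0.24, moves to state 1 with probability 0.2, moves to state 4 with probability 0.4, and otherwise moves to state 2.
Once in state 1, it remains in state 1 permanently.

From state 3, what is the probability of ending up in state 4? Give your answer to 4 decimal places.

0.6437

Let h(s) be the probability of absorption at state 4 starting from transient state s. Then h(state 4) = 1 and h(state 1) = 0. By first-step analysis:
h(state 2) = 0.24·1 + 0.2·h(state 2) + 0.32·h(state 3) + 0.24·0
h(state 3) = 0.4·1 + 0.16·h(state 2) + 0.24·h(state 3) + 0.2·0
Solving: h(state 2) = 0.5575, h(state 3) = 0.6437.
Starting from state 3, the probability is 0.6437.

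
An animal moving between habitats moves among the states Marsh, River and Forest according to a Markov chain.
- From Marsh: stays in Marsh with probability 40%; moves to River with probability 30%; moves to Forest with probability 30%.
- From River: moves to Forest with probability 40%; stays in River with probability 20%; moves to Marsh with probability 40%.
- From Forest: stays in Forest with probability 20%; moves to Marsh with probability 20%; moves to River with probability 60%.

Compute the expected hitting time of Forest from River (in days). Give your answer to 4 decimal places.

2.7778

Let t(s) be the expected number of days to first reach Forest from state s, with t(Forest) = 0. Conditioning on the first day:
t(Marsh) = 1 + 0.4·t(Marsh) + 0.3·t(River)
t(River) = 1 + 0.4·t(Marsh) + 0.2·t(River)
Solving: t(Marsh) = 3.0556, t(River) = 2.7778.
Expected days from River to Forest: 2.7778.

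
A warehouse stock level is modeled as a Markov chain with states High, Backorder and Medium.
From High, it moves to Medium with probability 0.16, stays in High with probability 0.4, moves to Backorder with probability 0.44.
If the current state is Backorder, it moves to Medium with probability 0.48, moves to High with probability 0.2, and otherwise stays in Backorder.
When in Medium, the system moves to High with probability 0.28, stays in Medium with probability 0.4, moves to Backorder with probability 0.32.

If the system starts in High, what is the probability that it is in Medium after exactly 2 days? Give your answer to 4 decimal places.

0.3392

Sum over the intermediate state after 1 day:
P = P(High→High)·P(High→Medium) + P(High→Backorder)·P(Backorder→Medium) + P(High→Medium)·P(Medium→Medium)
  = 0.4×0.16 + 0.44×0.48 + 0.16×0.4
  = 0.0640 + 0.2112 + 0.0640 = 0.3392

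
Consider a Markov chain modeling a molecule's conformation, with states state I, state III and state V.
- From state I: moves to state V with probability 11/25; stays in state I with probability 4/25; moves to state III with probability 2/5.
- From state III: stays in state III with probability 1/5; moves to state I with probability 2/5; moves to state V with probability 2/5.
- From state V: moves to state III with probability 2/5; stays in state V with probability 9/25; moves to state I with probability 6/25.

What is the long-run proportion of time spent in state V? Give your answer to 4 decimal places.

Let the stationary distribution be π with π = πP and π_1 + π_2 + π_3 = 1.
π_1 = 0.16·π_1 + 0.4·π_2 + 0.24·π_3
π_2 = 0.4·π_1 + 0.2·π_2 + 0.4·π_3
Solving with the normalization constraint gives π = (0.2716, 0.3333, 0.3951).
So the stationary probability of state V is 0.3951.

0.3951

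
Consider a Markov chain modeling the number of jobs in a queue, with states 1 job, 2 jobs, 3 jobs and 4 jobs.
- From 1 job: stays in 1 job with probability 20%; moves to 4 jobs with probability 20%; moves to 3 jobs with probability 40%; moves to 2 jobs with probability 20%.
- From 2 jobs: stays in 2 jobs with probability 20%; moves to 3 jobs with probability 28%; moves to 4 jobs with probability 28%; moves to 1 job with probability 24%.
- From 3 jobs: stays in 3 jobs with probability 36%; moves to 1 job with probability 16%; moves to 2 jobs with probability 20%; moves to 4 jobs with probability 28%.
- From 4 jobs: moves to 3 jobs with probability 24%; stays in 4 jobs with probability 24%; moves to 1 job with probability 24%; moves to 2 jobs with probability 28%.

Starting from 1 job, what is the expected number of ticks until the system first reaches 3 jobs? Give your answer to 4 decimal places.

2.9622

Let t(s) be the expected number of ticks to first reach 3 jobs from state s, with t(3 jobs) = 0. Conditioning on the first tick:
t(1 job) = 1 + 0.2·t(1 job) + 0.2·t(2 jobs) + 0.2·t(4 jobs)
t(2 jobs) = 1 + 0.24·t(1 job) + 0.2·t(2 jobs) + 0.28·t(4 jobs)
t(4 jobs) = 1 + 0.24·t(1 job) + 0.28·t(2 jobs) + 0.24·t(4 jobs)
Solving: t(1 job) = 2.9622, t(2 jobs) = 3.3598, t(4 jobs) = 3.4891.
Expected ticks from 1 job to 3 jobs: 2.9622.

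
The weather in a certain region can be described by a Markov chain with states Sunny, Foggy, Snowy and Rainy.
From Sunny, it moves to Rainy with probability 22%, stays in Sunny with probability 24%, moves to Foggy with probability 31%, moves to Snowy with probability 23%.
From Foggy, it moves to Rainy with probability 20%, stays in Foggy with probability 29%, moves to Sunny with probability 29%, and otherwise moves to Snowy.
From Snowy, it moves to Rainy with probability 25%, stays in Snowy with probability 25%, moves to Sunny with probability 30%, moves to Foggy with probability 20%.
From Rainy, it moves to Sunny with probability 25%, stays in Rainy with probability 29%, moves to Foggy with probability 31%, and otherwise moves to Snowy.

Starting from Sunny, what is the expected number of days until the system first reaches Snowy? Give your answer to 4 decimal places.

4.7948

Let t(s) be the expected number of days to first reach Snowy from state s, with t(Snowy) = 0. Conditioning on the first day:
t(Sunny) = 1 + 0.24·t(Sunny) + 0.31·t(Foggy) + 0.22·t(Rainy)
t(Foggy) = 1 + 0.29·t(Sunny) + 0.29·t(Foggy) + 0.2·t(Rainy)
t(Rainy) = 1 + 0.25·t(Sunny) + 0.31·t(Foggy) + 0.29·t(Rainy)
Solving: t(Sunny) = 4.7948, t(Foggy) = 4.8337, t(Rainy) = 5.2073.
Expected days from Sunny to Snowy: 4.7948.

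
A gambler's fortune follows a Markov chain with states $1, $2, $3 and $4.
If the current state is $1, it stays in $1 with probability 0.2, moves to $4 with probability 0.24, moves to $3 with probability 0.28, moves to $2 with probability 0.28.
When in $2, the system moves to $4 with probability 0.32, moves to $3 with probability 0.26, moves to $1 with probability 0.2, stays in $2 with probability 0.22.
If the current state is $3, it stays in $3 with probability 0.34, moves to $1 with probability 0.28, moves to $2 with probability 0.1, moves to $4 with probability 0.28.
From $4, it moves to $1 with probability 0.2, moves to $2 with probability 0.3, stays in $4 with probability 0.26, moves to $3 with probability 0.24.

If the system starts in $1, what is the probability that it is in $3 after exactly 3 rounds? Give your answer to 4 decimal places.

Propagate the distribution vector 3 rounds from $1.
After 0 rounds: (1.0000, 0.0000, 0.0000, 0.0000)
After 1 round: (0.2000, 0.2800, 0.2800, 0.2400)
After 2 rounds: (0.2224, 0.2176, 0.2816, 0.2784)
After 3 rounds: (0.2225, 0.2218, 0.2814, 0.2742)
P(in $3 after 3 rounds) = 0.2814

0.2814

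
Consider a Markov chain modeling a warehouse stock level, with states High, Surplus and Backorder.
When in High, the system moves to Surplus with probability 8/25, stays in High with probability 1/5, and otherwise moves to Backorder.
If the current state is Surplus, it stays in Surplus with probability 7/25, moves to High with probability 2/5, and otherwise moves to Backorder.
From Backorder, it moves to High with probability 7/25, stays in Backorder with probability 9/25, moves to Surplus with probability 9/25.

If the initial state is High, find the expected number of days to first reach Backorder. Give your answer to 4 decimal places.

2.3214

Let t(s) be the expected number of days to first reach Backorder from state s, with t(Backorder) = 0. Conditioning on the first day:
t(High) = 1 + 0.2·t(High) + 0.32·t(Surplus)
t(Surplus) = 1 + 0.4·t(High) + 0.28·t(Surplus)
Solving: t(High) = 2.3214, t(Surplus) = 2.6786.
Expected days from High to Backorder: 2.3214.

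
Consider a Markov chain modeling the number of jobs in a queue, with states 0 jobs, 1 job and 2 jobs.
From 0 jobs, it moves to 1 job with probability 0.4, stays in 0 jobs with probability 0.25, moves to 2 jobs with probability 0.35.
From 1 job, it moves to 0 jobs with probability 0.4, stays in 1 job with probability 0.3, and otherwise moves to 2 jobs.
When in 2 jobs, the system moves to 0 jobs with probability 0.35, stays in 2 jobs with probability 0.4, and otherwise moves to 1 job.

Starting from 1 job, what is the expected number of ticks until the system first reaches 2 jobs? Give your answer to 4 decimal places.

3.1507

Let t(s) be the expected number of ticks to first reach 2 jobs from state s, with t(2 jobs) = 0. Conditioning on the first tick:
t(0 jobs) = 1 + 0.25·t(0 jobs) + 0.4·t(1 job)
t(1 job) = 1 + 0.4·t(0 jobs) + 0.3·t(1 job)
Solving: t(0 jobs) = 3.0137, t(1 job) = 3.1507.
Expected ticks from 1 job to 2 jobs: 3.1507.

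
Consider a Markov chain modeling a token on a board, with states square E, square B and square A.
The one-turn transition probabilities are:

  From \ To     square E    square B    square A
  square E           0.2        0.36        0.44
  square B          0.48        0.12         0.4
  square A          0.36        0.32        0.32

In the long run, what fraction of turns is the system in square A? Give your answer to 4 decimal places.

Let the stationary distribution be π with π = πP and π_1 + π_2 + π_3 = 1.
π_1 = 0.2·π_1 + 0.48·π_2 + 0.36·π_3
π_2 = 0.36·π_1 + 0.12·π_2 + 0.32·π_3
Solving with the normalization constraint gives π = (0.3391, 0.2780, 0.3829).
So the stationary probability of square A is 0.3829.

0.3829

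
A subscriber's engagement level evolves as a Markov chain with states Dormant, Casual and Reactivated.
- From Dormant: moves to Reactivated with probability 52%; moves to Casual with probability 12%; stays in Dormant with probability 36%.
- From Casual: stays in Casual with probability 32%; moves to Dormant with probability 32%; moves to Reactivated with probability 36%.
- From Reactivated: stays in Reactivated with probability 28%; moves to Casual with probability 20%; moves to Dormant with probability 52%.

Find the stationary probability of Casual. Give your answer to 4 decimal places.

Let the stationary distribution be π with π = πP and π_1 + π_2 + π_3 = 1.
π_1 = 0.36·π_1 + 0.32·π_2 + 0.52·π_3
π_2 = 0.12·π_1 + 0.32·π_2 + 0.2·π_3
Solving with the normalization constraint gives π = (0.4156, 0.1895, 0.3949).
So the stationary probability of Casual is 0.1895.

0.1895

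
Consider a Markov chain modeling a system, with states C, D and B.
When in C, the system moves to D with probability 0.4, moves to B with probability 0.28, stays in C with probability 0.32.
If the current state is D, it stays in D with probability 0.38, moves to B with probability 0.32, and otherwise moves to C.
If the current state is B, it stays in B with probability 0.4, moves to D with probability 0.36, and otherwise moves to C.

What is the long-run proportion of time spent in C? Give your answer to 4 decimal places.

0.2856

Let the stationary distribution be π with π = πP and π_1 + π_2 + π_3 = 1.
π_1 = 0.32·π_1 + 0.3·π_2 + 0.24·π_3
π_2 = 0.4·π_1 + 0.38·π_2 + 0.36·π_3
Solving with the normalization constraint gives π = (0.2856, 0.3790, 0.3354).
So the stationary probability of C is 0.2856.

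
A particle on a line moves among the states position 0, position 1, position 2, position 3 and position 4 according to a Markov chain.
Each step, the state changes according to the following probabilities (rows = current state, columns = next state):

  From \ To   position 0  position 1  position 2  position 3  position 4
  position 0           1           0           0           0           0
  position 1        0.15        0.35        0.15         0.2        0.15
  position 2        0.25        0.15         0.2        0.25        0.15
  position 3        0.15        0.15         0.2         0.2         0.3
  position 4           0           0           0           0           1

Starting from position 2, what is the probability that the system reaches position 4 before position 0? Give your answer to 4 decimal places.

Let h(s) be the probability of absorption at position 4 starting from transient state s. Then h(position 4) = 1 and h(position 0) = 0. By first-step analysis:
h(position 1) = 0.15·0 + 0.35·h(position 1) + 0.15·h(position 2) + 0.2·h(position 3) + 0.15·1
h(position 2) = 0.25·0 + 0.15·h(position 1) + 0.2·h(position 2) + 0.25·h(position 3) + 0.15·1
h(position 3) = 0.15·0 + 0.15·h(position 1) + 0.2·h(position 2) + 0.2·h(position 3) + 0.3·1
Solving: h(position 1) = 0.5207, h(position 2) = 0.4695, h(position 3) = 0.5900.
Starting from position 2, the probability is 0.4695.

0.4695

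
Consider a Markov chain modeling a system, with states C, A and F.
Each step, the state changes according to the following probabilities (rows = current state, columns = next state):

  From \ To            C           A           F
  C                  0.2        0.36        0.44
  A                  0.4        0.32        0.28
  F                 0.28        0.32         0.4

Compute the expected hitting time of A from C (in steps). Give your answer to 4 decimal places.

Let t(s) be the expected number of steps to first reach A from state s, with t(A) = 0. Conditioning on the first step:
t(C) = 1 + 0.2·t(C) + 0.44·t(F)
t(F) = 1 + 0.28·t(C) + 0.4·t(F)
Solving: t(C) = 2.9148, t(F) = 3.0269.
Expected steps from C to A: 2.9148.

2.9148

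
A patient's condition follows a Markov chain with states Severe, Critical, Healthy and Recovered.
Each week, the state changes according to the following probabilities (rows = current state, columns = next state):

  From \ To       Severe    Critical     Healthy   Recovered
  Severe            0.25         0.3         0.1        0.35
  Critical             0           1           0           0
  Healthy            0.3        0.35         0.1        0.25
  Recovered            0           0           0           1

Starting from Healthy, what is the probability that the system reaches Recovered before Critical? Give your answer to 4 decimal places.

Let h(s) be the probability of absorption at Recovered starting from transient state s. Then h(Recovered) = 1 and h(Critical) = 0. By first-step analysis:
h(Severe) = 0.25·h(Severe) + 0.3·0 + 0.1·h(Healthy) + 0.35·1
h(Healthy) = 0.3·h(Severe) + 0.35·0 + 0.1·h(Healthy) + 0.25·1
Solving: h(Severe) = 0.5271, h(Healthy) = 0.4535.
Starting from Healthy, the probability is 0.4535.

0.4535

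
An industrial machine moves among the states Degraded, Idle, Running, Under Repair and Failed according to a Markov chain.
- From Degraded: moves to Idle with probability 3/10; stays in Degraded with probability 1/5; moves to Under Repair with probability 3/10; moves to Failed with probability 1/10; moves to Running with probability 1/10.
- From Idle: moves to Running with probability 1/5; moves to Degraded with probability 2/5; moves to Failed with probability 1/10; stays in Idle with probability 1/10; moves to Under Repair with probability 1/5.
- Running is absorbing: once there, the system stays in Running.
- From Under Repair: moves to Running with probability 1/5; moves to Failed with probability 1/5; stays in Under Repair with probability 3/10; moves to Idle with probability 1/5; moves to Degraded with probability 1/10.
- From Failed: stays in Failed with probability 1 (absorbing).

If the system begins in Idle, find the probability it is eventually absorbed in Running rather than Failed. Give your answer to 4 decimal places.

0.5801

Let h(s) be the probability of absorption at Running starting from transient state s. Then h(Running) = 1 and h(Failed) = 0. By first-step analysis:
h(Degraded) = 0.2·h(Degraded) + 0.3·h(Idle) + 0.1·1 + 0.3·h(Under Repair) + 0.1·0
h(Idle) = 0.4·h(Degraded) + 0.1·h(Idle) + 0.2·1 + 0.2·h(Under Repair) + 0.1·0
h(Under Repair) = 0.1·h(Degraded) + 0.2·h(Idle) + 0.2·1 + 0.3·h(Under Repair) + 0.2·0
Solving: h(Degraded) = 0.5408, h(Idle) = 0.5801, h(Under Repair) = 0.5287.
Starting from Idle, the probability is 0.5801.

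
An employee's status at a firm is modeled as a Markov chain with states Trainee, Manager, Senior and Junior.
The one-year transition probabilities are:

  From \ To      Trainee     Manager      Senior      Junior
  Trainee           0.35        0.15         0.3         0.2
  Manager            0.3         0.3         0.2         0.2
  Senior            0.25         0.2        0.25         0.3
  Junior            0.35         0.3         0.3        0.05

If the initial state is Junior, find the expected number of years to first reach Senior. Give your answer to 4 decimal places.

3.6355

Let t(s) be the expected number of years to first reach Senior from state s, with t(Senior) = 0. Conditioning on the first year:
t(Trainee) = 1 + 0.35·t(Trainee) + 0.15·t(Manager) + 0.2·t(Junior)
t(Manager) = 1 + 0.3·t(Trainee) + 0.3·t(Manager) + 0.2·t(Junior)
t(Junior) = 1 + 0.35·t(Trainee) + 0.3·t(Manager) + 0.05·t(Junior)
Solving: t(Trainee) = 3.5806, t(Manager) = 4.0018, t(Junior) = 3.6355.
Expected years from Junior to Senior: 3.6355.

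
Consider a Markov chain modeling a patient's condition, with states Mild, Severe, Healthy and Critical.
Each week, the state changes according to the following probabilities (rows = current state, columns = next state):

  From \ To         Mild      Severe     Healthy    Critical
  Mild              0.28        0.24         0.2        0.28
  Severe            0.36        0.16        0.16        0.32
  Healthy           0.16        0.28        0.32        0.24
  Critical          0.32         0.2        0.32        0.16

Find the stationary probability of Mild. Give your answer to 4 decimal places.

0.2776

Let the stationary distribution be π with π = πP and π_1 + π_2 + π_3 + π_4 = 1.
π_1 = 0.28·π_1 + 0.36·π_2 + 0.16·π_3 + 0.32·π_4
π_2 = 0.24·π_1 + 0.16·π_2 + 0.28·π_3 + 0.2·π_4
π_3 = 0.2·π_1 + 0.16·π_2 + 0.32·π_3 + 0.32·π_4
Solving with the normalization constraint gives π = (0.2776, 0.2223, 0.2511, 0.2490).
So the stationary probability of Mild is 0.2776.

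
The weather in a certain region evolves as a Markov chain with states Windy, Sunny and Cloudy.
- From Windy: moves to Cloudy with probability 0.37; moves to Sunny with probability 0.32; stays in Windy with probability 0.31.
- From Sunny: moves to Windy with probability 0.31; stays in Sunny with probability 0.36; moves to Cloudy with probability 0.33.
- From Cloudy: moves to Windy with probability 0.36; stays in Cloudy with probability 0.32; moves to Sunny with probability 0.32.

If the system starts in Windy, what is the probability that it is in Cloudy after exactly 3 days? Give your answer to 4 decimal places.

Propagate the distribution vector 3 days from Windy.
After 0 days: (1.0000, 0.0000, 0.0000)
After 1 day: (0.3100, 0.3200, 0.3700)
After 2 days: (0.3285, 0.3328, 0.3387)
After 3 days: (0.3269, 0.3333, 0.3398)
P(in Cloudy after 3 days) = 0.3398

0.3398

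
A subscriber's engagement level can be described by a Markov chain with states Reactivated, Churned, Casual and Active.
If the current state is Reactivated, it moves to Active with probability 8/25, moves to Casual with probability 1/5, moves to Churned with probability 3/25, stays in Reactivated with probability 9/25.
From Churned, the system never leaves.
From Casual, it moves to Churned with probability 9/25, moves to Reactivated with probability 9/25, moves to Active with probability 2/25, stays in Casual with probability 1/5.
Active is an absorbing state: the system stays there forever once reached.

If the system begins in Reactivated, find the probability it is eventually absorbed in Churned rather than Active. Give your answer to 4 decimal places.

0.3818

Let h(s) be the probability of absorption at Churned starting from transient state s. Then h(Churned) = 1 and h(Active) = 0. By first-step analysis:
h(Reactivated) = 0.36·h(Reactivated) + 0.12·1 + 0.2·h(Casual) + 0.32·0
h(Casual) = 0.36·h(Reactivated) + 0.36·1 + 0.2·h(Casual) + 0.08·0
Solving: h(Reactivated) = 0.3818, h(Casual) = 0.6218.
Starting from Reactivated, the probability is 0.3818.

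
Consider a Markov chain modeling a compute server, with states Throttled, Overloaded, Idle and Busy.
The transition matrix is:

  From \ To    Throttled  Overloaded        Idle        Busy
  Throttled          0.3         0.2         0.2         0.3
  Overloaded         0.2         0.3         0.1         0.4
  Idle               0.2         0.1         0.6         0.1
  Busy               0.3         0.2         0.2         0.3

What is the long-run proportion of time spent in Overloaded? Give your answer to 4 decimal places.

0.1887

Let the stationary distribution be π with π = πP and π_1 + π_2 + π_3 + π_4 = 1.
π_1 = 0.3·π_1 + 0.2·π_2 + 0.2·π_3 + 0.3·π_4
π_2 = 0.2·π_1 + 0.3·π_2 + 0.1·π_3 + 0.2·π_4
π_3 = 0.2·π_1 + 0.1·π_2 + 0.6·π_3 + 0.2·π_4
Solving with the normalization constraint gives π = (0.2509, 0.1887, 0.3019, 0.2585).
So the stationary probability of Overloaded is 0.1887.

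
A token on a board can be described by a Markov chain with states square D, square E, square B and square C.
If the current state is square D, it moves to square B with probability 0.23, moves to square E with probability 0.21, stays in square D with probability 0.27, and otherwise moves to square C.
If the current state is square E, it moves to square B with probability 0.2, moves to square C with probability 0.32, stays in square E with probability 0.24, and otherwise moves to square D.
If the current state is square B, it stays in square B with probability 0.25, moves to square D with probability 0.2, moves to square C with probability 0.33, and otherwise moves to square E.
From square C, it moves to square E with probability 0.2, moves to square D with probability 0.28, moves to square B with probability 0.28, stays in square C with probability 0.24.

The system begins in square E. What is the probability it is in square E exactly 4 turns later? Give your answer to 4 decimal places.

Propagate the distribution vector 4 turns from square E.
After 0 turns: (0.0000, 1.0000, 0.0000, 0.0000)
After 1 turn: (0.2400, 0.2400, 0.2000, 0.3200)
After 2 turns: (0.2520, 0.2160, 0.2428, 0.2892)
After 3 turns: (0.2494, 0.2160, 0.2428, 0.2917)
After 4 turns: (0.2494, 0.2160, 0.2430, 0.2916)
P(in square E after 4 turns) = 0.2160

0.2160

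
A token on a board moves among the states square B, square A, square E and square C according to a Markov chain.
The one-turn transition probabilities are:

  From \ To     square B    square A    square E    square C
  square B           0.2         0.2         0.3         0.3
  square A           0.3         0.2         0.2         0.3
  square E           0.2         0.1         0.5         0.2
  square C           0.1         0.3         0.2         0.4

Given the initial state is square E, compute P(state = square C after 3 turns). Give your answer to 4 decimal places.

Propagate the distribution vector 3 turns from square E.
After 0 turns: (0.0000, 0.0000, 1.0000, 0.0000)
After 1 turn: (0.2000, 0.1000, 0.5000, 0.2000)
After 2 turns: (0.1900, 0.1700, 0.3700, 0.2700)
After 3 turns: (0.1900, 0.1900, 0.3300, 0.2900)
P(in square C after 3 turns) = 0.2900

0.2900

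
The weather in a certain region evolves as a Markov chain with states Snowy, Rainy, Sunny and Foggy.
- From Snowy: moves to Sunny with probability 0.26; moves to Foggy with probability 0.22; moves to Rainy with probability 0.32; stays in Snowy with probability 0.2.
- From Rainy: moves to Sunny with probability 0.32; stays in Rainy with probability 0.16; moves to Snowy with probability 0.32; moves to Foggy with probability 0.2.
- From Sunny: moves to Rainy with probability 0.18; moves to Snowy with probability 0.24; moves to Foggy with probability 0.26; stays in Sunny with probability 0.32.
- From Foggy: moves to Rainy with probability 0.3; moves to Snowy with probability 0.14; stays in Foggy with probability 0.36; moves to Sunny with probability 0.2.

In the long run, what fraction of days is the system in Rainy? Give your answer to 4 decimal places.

0.2381

Let the stationary distribution be π with π = πP and π_1 + π_2 + π_3 + π_4 = 1.
π_1 = 0.2·π_1 + 0.32·π_2 + 0.24·π_3 + 0.14·π_4
π_2 = 0.32·π_1 + 0.16·π_2 + 0.18·π_3 + 0.3·π_4
π_3 = 0.26·π_1 + 0.32·π_2 + 0.32·π_3 + 0.2·π_4
Solving with the normalization constraint gives π = (0.2238, 0.2381, 0.2750, 0.2631).
So the stationary probability of Rainy is 0.2381.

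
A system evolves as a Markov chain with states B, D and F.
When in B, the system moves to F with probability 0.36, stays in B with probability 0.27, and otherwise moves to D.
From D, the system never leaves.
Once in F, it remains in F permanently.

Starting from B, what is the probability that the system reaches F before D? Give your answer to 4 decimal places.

0.4932

Let h(s) be the probability of absorption at F starting from transient state s. Then h(F) = 1 and h(D) = 0. By first-step analysis:
h(B) = 0.27·h(B) + 0.37·0 + 0.36·1
Solving: h(B) = 0.4932.
Starting from B, the probability is 0.4932.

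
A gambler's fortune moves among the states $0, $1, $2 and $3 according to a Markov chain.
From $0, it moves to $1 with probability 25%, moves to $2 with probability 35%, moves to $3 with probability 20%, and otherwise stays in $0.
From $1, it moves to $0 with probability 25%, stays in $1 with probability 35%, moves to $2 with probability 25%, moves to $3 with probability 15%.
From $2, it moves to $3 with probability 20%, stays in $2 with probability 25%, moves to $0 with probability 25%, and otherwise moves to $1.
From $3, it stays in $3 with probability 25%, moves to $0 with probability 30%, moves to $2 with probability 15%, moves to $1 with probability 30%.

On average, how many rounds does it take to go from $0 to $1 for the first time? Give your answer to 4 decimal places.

3.6427

Let t(s) be the expected number of rounds to first reach $1 from state s, with t($1) = 0. Conditioning on the first round:
t($0) = 1 + 0.2·t($0) + 0.35·t($2) + 0.2·t($3)
t($2) = 1 + 0.25·t($0) + 0.25·t($2) + 0.2·t($3)
t($3) = 1 + 0.3·t($0) + 0.15·t($2) + 0.25·t($3)
Solving: t($0) = 3.6427, t($2) = 3.4771, t($3) = 3.4858.
Expected rounds from $0 to $1: 3.6427.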